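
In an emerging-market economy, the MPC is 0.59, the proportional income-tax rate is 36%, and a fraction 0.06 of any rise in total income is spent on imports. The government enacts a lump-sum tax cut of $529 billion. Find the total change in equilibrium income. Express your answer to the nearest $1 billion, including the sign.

A lump-sum tax change of −$529 billion shifts disposable income by +$529 billion; first-round consumption changes by −c × ΔT = −0.59 × (−$529 billion) = +$312.11 billion.
Expenditure multiplier = 1/(1 − c(1−t) + m) = 1/(1 − 0.59×0.64 + 0.06) = 1/0.6824 ≈ 1.465.
The tax multiplier is −c × k ≈ −0.865, so ΔY = k × (−c·ΔT) = (+$312.11 billion) / 0.6824 ≈ +$457 billion.

+$457 billion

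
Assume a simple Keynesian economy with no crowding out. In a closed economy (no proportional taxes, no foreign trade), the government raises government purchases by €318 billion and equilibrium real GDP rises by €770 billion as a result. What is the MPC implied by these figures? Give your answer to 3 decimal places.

Implied spending multiplier k = ΔY/ΔG = 770/318 ≈ 2.4214.
Since k = 1/(1 − MPC), MPC = 1 − 1/k = 1 − ΔG/ΔY = 1 − 318/770 ≈ 0.587.

0.587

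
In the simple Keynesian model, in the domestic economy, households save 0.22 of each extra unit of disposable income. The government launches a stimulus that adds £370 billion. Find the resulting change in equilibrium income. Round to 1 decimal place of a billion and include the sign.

MPC = 1 − MPS = 1 − 0.22 = 0.78.
Expenditure multiplier = 1/(1 − MPC) = 1/(1 − 0.78) = 1/0.22 ≈ 4.545.
ΔY = k × ΔG = (+£370 billion) / 0.22 ≈ +£1,681.8 billion.

+£1,681.8 billion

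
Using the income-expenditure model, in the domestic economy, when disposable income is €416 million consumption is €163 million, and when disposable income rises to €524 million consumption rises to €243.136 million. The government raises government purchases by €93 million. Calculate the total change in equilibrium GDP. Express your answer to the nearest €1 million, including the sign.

+€360 million

MPC = ΔC/ΔYd = (243.136 − 163)/(524 − 416) = 80.136/108 = 0.742.
Government-spending multiplier = 1/(1 − MPC) = 1/(1 − 0.742) = 1/0.258 ≈ 3.876.
ΔY = k × ΔG = (+€93 million) / 0.258 ≈ +€360 million.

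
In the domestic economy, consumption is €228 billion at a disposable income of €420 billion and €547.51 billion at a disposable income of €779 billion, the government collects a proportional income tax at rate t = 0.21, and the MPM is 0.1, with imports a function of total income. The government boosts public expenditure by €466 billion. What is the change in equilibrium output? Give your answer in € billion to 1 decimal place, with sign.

+€1,174.1 billion

MPC = ΔC/ΔYd = (547.51 − 228)/(779 − 420) = 319.51/359 = 0.89.
Government-spending multiplier = 1/(1 − c(1−t) + m) = 1/(1 − 0.89×0.79 + 0.1) = 1/0.3969 ≈ 2.52.
ΔY = k × ΔG = (+€466 billion) / 0.3969 ≈ +€1,174.1 billion.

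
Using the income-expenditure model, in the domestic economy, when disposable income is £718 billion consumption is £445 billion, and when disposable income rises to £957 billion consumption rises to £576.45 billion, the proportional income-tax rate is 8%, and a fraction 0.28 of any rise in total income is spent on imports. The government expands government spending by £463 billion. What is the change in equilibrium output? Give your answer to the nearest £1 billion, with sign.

MPC = ΔC/ΔYd = (576.45 − 445)/(957 − 718) = 131.45/239 = 0.55.
Spending multiplier = 1/(1 − c(1−t) + m) = 1/(1 − 0.55×0.92 + 0.28) = 1/0.774 ≈ 1.292.
ΔY = k × ΔG = (+£463 billion) / 0.774 ≈ +£598 billion.

+£598 billion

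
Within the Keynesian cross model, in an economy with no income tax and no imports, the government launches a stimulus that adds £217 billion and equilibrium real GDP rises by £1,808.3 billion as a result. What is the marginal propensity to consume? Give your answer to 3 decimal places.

0.880

Implied spending multiplier k = ΔY/ΔG = 1,808.3/217 ≈ 8.3332.
Since k = 1/(1 − MPC), MPC = 1 − 1/k = 1 − ΔG/ΔY = 1 − 217/1,808.3 ≈ 0.880.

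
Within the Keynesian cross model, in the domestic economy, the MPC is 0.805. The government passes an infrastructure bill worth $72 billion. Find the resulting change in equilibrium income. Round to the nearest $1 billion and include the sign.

Spending multiplier = 1/(1 − MPC) = 1/(1 − 0.805) = 1/0.195 ≈ 5.128.
ΔY = k × ΔG = (+$72 billion) / 0.195 ≈ +$369 billion.

+$369 billion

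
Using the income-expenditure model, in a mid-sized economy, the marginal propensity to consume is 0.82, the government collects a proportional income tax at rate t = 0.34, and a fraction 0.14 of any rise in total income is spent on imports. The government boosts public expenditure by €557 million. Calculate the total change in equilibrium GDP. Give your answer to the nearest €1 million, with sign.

Spending multiplier = 1/(1 − c(1−t) + m) = 1/(1 − 0.82×0.66 + 0.14) = 1/0.5988 ≈ 1.67.
ΔY = k × ΔG = (+€557 million) / 0.5988 ≈ +€930 million.

+€930 million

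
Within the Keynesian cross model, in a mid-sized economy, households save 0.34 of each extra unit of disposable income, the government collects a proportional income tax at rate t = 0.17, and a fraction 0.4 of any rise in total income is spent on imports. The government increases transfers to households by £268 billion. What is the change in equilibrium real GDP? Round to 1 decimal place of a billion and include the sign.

MPC = 1 − MPS = 1 − 0.34 = 0.66.
The transfer change shifts disposable income by +£268 billion, so first-round consumption changes by c·ΔTR = 0.66 × (+£268 billion) = +£176.88 billion.
Expenditure multiplier = 1/(1 − c(1−t) + m) = 1/(1 − 0.66×0.83 + 0.4) = 1/0.8522 ≈ 1.173.
The transfer multiplier is c × k ≈ 0.774, so ΔY = k × (c·ΔTR) = (+£176.88 billion) / 0.8522 ≈ +£207.6 billion.

+£207.6 billion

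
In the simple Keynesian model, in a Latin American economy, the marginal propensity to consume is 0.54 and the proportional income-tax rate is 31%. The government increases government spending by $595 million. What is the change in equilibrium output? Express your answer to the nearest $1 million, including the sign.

Government-spending multiplier = 1/(1 − c(1−t)) = 1/(1 − 0.54×0.69) = 1/0.6274 ≈ 1.594.
ΔY = k × ΔG = (+$595 million) / 0.6274 ≈ +$948 million.

+$948 million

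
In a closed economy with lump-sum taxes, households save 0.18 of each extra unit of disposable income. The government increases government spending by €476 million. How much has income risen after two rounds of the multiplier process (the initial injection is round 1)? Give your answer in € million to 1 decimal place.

MPC = 1 − MPS = 1 − 0.18 = 0.82.
Round 1 adds ΔG = €476 million; each later round is MPC = 0.82 times the previous.
After 2 rounds: 476 + 390.32 = ΔG·(1 − c^2)/(1 − c) = 476 × (1 − 0.6724)/0.18 ≈ €866.3 million.

€866.3 million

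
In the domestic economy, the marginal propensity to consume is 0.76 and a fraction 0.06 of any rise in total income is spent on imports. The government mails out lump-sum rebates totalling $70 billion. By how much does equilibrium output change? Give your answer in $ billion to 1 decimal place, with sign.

A lump-sum tax change of −$70 billion shifts disposable income by +$70 billion; first-round consumption changes by −c × ΔT = −0.76 × (−$70 billion) = +$53.2 billion.
Expenditure multiplier = 1/(1 − c + m) = 1/(1 − 0.76 + 0.06) = 1/0.3 ≈ 3.333.
The tax multiplier is −c × k ≈ −2.533, so ΔY = k × (−c·ΔT) = (+$53.2 billion) / 0.3 ≈ +$177.3 billion.

+$177.3 billion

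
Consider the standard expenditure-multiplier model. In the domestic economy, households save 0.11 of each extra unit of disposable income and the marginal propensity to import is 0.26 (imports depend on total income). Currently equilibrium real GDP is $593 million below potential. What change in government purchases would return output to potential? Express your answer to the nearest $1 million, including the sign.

MPC = 1 − MPS = 1 − 0.11 = 0.89.
Spending multiplier = 1/(1 − c + m) = 1/(1 − 0.89 + 0.26) = 1/0.37 ≈ 2.703.
Need ΔY = +$593 million, so ΔG = ΔY/k = (+$593 million) × 0.37 ≈ +$219 million.
The government should increase government purchases by $219 million.

+$219 million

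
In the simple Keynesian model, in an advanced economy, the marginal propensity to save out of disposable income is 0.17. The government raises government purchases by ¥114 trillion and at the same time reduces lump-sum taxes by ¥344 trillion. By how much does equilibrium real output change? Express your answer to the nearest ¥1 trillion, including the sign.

MPC = 1 − MPS = 1 − 0.17 = 0.83.
Expenditure multiplier = 1/(1 − MPC) = 1/(1 − 0.83) = 1/0.17 ≈ 5.882.
ΔG contributes k·ΔG = (+¥114 trillion) / 0.17 ≈ +¥670.6 trillion.
ΔT of −¥344 trillion changes first-round spending by −c·ΔT = +¥285.52 trillion, contributing k·(−c·ΔT) = (+¥285.52 trillion) / 0.17 ≈ +¥1,679.5 trillion.
Net ΔY = k(ΔG − c·ΔT) = (+¥399.52 trillion) / 0.17 ≈ +¥2,350 trillion.

+¥2,350 trillion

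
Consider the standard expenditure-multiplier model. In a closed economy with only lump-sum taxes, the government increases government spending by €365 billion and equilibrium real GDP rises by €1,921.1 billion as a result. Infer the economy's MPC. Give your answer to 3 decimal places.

0.810

Implied spending multiplier k = ΔY/ΔG = 1,921.1/365 ≈ 5.2633.
Since k = 1/(1 − MPC), MPC = 1 − 1/k = 1 − ΔG/ΔY = 1 − 365/1,921.1 ≈ 0.810.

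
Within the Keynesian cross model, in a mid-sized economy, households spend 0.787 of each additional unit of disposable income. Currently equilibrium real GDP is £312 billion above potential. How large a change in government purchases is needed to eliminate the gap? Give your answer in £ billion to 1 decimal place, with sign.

Spending multiplier = 1/(1 − MPC) = 1/(1 − 0.787) = 1/0.213 ≈ 4.695.
Need ΔY = −£312 billion, so ΔG = ΔY/k = (−£312 billion) × 0.213 ≈ −£66.5 billion.
The government should cut government purchases by £66.5 billion.

−£66.5 billion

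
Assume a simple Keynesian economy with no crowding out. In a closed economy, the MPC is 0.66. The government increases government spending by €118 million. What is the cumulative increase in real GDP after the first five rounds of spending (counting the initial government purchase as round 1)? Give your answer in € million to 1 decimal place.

€303.6 million

Round 1 adds ΔG = €118 million; each later round is MPC = 0.66 times the previous.
After 5 rounds: 118 + 77.88 + 51.4008 + 33.924528 + 22.39018848 = ΔG·(1 − c^5)/(1 − c) = 118 × (1 − 0.1252332576)/0.34 ≈ €303.6 million.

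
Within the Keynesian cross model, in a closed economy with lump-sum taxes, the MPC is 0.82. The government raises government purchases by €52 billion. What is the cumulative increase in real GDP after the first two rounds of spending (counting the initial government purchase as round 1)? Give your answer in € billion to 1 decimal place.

Round 1 adds ΔG = €52 billion; each later round is MPC = 0.82 times the previous.
After 2 rounds: 52 + 42.64 = ΔG·(1 − c^2)/(1 − c) = 52 × (1 − 0.6724)/0.18 ≈ €94.6 billion.

€94.6 billion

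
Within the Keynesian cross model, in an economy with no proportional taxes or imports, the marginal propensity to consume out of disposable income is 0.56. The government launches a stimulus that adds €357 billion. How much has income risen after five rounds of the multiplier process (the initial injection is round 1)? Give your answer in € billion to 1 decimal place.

Round 1 adds ΔG = €357 billion; each later round is MPC = 0.56 times the previous.
After 5 rounds: 357 + 199.92 + 111.9552 + 62.694912 + 35.10915072 = ΔG·(1 − c^5)/(1 − c) = 357 × (1 − 0.0550731776)/0.44 ≈ €766.7 billion.

€766.7 billion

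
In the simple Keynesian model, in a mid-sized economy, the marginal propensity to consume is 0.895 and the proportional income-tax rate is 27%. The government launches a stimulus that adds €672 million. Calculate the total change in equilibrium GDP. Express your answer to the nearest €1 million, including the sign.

+€1,939 million

Government-spending multiplier = 1/(1 − c(1−t)) = 1/(1 − 0.895×0.73) = 1/0.34665 ≈ 2.885.
ΔY = k × ΔG = (+€672 million) / 0.34665 ≈ +€1,939 million.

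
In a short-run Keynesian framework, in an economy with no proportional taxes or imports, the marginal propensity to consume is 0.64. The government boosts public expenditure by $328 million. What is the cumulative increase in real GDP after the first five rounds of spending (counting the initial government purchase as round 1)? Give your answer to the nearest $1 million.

$813 million

Round 1 adds ΔG = $328 million; each later round is MPC = 0.64 times the previous.
After 5 rounds: 328 + 209.92 + 134.3488 + 85.983232 + 55.02926848 = ΔG·(1 − c^5)/(1 − c) = 328 × (1 − 0.1073741824)/0.36 ≈ $813 million.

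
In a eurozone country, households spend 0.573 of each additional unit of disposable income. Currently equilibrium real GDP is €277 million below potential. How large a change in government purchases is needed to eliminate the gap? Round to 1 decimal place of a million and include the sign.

Spending multiplier = 1/(1 − MPC) = 1/(1 − 0.573) = 1/0.427 ≈ 2.342.
Need ΔY = +€277 million, so ΔG = ΔY/k = (+€277 million) × 0.427 ≈ +€118.3 million.
The government should increase government purchases by €118.3 million.

+€118.3 million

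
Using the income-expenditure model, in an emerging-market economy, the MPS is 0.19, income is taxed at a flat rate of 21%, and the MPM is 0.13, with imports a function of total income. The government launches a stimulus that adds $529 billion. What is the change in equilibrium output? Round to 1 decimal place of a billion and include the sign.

+$1,079.4 billion

MPC = 1 − MPS = 1 − 0.19 = 0.81.
Expenditure multiplier = 1/(1 − c(1−t) + m) = 1/(1 − 0.81×0.79 + 0.13) = 1/0.4901 ≈ 2.04.
ΔY = k × ΔG = (+$529 billion) / 0.4901 ≈ +$1,079.4 billion.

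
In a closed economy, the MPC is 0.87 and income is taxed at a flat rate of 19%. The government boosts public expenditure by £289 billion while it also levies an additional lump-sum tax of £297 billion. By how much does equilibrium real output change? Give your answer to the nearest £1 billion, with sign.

+£104 billion

Expenditure multiplier = 1/(1 − c(1−t)) = 1/(1 − 0.87×0.81) = 1/0.2953 ≈ 3.386.
ΔG contributes k·ΔG = (+£289 billion) / 0.2953 ≈ +£978.7 billion.
ΔT of +£297 billion changes first-round spending by −c·ΔT = −£258.39 billion, contributing k·(−c·ΔT) = (−£258.39 billion) / 0.2953 ≈ −£875 billion.
Net ΔY = k(ΔG − c·ΔT) = (+£30.61 billion) / 0.2953 ≈ +£104 billion.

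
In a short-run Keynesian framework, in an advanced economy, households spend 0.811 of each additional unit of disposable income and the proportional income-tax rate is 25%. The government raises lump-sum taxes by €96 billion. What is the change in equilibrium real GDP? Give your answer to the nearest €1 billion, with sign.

A lump-sum tax change of +€96 billion shifts disposable income by −€96 billion; first-round consumption changes by −c × ΔT = −0.811 × (+€96 billion) = −€77.856 billion.
Expenditure multiplier = 1/(1 − c(1−t)) = 1/(1 − 0.811×0.75) = 1/0.39175 ≈ 2.553.
The tax multiplier is −c × k ≈ −2.07, so ΔY = k × (−c·ΔT) = (−€77.856 billion) / 0.39175 ≈ −€199 billion.

−€199 billion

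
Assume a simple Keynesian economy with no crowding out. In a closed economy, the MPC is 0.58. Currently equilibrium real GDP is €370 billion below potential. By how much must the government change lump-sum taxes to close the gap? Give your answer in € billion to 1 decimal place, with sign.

Spending multiplier = 1/(1 − MPC) = 1/(1 − 0.58) = 1/0.42 ≈ 2.381.
Tax multiplier = −c·k = −0.58/0.42 ≈ −1.381. Need ΔY = +€370 billion, so ΔT = ΔY/(−c·k) = −(+€370 billion) × 0.42 / 0.58 ≈ −€267.9 billion.
The government should cut lump-sum taxes by €267.9 billion.

−€267.9 billion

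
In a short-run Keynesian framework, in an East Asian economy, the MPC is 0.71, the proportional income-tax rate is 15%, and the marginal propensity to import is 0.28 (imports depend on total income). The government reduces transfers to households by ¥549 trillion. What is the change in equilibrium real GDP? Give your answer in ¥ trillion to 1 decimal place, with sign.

The transfer change shifts disposable income by −¥549 trillion, so first-round consumption changes by c·ΔTR = 0.71 × (−¥549 trillion) = −¥389.79 trillion.
Expenditure multiplier = 1/(1 − c(1−t) + m) = 1/(1 − 0.71×0.85 + 0.28) = 1/0.6765 ≈ 1.478.
The transfer multiplier is c × k ≈ 1.05, so ΔY = k × (c·ΔTR) = (−¥389.79 trillion) / 0.6765 ≈ −¥576.2 trillion.

−¥576.2 trillion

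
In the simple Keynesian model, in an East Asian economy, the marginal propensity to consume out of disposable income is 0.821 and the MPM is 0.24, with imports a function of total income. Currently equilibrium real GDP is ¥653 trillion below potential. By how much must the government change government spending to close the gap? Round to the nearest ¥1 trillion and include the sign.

+¥274 trillion

Spending multiplier = 1/(1 − c + m) = 1/(1 − 0.821 + 0.24) = 1/0.419 ≈ 2.387.
Need ΔY = +¥653 trillion, so ΔG = ΔY/k = (+¥653 trillion) × 0.419 ≈ +¥274 trillion.
The government should increase government spending by ¥274 trillion.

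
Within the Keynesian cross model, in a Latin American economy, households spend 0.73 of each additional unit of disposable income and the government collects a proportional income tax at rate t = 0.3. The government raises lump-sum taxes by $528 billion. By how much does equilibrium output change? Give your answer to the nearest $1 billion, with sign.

A lump-sum tax change of +$528 billion shifts disposable income by −$528 billion; first-round consumption changes by −c × ΔT = −0.73 × (+$528 billion) = −$385.44 billion.
Expenditure multiplier = 1/(1 − c(1−t)) = 1/(1 − 0.73×0.7) = 1/0.489 ≈ 2.045.
The tax multiplier is −c × k ≈ −1.493, so ΔY = k × (−c·ΔT) = (−$385.44 billion) / 0.489 ≈ −$788 billion.

−$788 billion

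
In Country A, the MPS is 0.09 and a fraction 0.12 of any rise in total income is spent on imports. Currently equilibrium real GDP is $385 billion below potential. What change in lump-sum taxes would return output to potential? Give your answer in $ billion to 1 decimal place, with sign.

−$88.8 billion

MPC = 1 − MPS = 1 − 0.09 = 0.91.
Spending multiplier = 1/(1 − c + m) = 1/(1 − 0.91 + 0.12) = 1/0.21 ≈ 4.762.
Tax multiplier = −c·k = −0.91/0.21 ≈ −4.333. Need ΔY = +$385 billion, so ΔT = ΔY/(−c·k) = −(+$385 billion) × 0.21 / 0.91 ≈ −$88.8 billion.
The government should cut lump-sum taxes by $88.8 billion.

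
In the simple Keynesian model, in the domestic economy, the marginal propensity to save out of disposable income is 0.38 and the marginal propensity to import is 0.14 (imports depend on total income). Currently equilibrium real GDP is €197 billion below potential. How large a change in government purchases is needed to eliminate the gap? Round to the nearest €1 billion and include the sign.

+€102 billion

MPC = 1 − MPS = 1 − 0.38 = 0.62.
Spending multiplier = 1/(1 − c + m) = 1/(1 − 0.62 + 0.14) = 1/0.52 ≈ 1.923.
Need ΔY = +€197 billion, so ΔG = ΔY/k = (+€197 billion) × 0.52 ≈ +€102 billion.
The government should increase government purchases by €102 billion.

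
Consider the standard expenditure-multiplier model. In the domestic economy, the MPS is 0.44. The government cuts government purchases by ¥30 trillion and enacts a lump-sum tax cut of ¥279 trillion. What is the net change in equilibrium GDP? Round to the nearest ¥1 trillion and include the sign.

MPC = 1 − MPS = 1 − 0.44 = 0.56.
Expenditure multiplier = 1/(1 − MPC) = 1/(1 − 0.56) = 1/0.44 ≈ 2.273.
ΔG contributes k·ΔG = (−¥30 trillion) / 0.44 ≈ −¥68.2 trillion.
ΔT of −¥279 trillion changes first-round spending by −c·ΔT = +¥156.24 trillion, contributing k·(−c·ΔT) = (+¥156.24 trillion) / 0.44 ≈ +¥355.1 trillion.
Net ΔY = k(ΔG − c·ΔT) = (+¥126.24 trillion) / 0.44 ≈ +¥287 trillion.

+¥287 trillion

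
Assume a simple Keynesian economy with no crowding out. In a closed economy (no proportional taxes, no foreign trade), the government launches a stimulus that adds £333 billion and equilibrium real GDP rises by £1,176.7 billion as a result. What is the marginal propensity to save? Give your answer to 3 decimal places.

Implied spending multiplier k = ΔY/ΔG = 1,176.7/333 ≈ 3.5336.
Since k = 1/(1 − MPC), MPC = 1 − 1/k = 1 − ΔG/ΔY = 1 − 333/1,176.7 ≈ 0.717.
MPS = 1 − MPC = 0.283.

0.283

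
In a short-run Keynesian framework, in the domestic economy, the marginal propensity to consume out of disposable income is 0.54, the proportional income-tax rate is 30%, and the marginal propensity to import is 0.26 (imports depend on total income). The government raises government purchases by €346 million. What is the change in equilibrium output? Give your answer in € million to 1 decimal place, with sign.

+€392.3 million

Spending multiplier = 1/(1 − c(1−t) + m) = 1/(1 − 0.54×0.7 + 0.26) = 1/0.882 ≈ 1.134.
ΔY = k × ΔG = (+€346 million) / 0.882 ≈ +€392.3 million.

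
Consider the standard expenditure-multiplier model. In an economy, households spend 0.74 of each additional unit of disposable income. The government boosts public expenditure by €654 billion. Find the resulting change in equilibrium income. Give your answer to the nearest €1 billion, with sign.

+€2,515 billion

Spending multiplier = 1/(1 − MPC) = 1/(1 − 0.74) = 1/0.26 ≈ 3.846.
ΔY = k × ΔG = (+€654 billion) / 0.26 ≈ +€2,515 billion.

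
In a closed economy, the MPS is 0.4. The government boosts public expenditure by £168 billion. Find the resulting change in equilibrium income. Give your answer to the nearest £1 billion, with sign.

MPC = 1 − MPS = 1 − 0.4 = 0.6.
Expenditure multiplier = 1/(1 − MPC) = 1/(1 − 0.6) = 1/0.4 = 2.5.
ΔY = k × ΔG = (+£168 billion) / 0.4 = +£420 billion.

+£420 billion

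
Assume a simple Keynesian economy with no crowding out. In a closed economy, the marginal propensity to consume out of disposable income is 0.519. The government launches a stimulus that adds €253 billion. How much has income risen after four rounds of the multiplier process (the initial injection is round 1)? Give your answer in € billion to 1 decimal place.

Round 1 adds ΔG = €253 billion; each later round is MPC = 0.519 times the previous.
After 4 rounds: 253 + 131.307 + 68.148333 + 35.368984827 = ΔG·(1 − c^4)/(1 − c) = 253 × (1 − 0.072555348321)/0.481 ≈ €487.8 billion.

€487.8 billion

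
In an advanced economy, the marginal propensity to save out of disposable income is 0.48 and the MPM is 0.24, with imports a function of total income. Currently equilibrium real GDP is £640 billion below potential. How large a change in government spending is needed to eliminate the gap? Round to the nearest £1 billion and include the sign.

+£461 billion

MPC = 1 − MPS = 1 − 0.48 = 0.52.
Spending multiplier = 1/(1 − c + m) = 1/(1 − 0.52 + 0.24) = 1/0.72 ≈ 1.389.
Need ΔY = +£640 billion, so ΔG = ΔY/k = (+£640 billion) × 0.72 ≈ +£461 billion.
The government should increase government spending by £461 billion.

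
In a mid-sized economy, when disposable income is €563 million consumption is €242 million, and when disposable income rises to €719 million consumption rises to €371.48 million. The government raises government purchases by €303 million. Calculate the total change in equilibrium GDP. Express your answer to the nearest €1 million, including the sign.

+€1,782 million

MPC = ΔC/ΔYd = (371.48 − 242)/(719 − 563) = 129.48/156 = 0.83.
Spending multiplier = 1/(1 − MPC) = 1/(1 − 0.83) = 1/0.17 ≈ 5.882.
ΔY = k × ΔG = (+€303 million) / 0.17 ≈ +€1,782 million.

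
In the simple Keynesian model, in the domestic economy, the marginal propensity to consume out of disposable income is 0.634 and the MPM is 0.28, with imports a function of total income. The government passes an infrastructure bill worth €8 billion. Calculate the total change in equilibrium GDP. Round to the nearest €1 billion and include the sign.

+€12 billion

Government-spending multiplier = 1/(1 − c + m) = 1/(1 − 0.634 + 0.28) = 1/0.646 ≈ 1.548.
ΔY = k × ΔG = (+€8 billion) / 0.646 ≈ +€12 billion.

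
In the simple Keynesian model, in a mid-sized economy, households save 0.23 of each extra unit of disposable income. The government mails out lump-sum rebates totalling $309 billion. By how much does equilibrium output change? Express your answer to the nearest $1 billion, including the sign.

MPC = 1 − MPS = 1 − 0.23 = 0.77.
A lump-sum tax change of −$309 billion shifts disposable income by +$309 billion; first-round consumption changes by −c × ΔT = −0.77 × (−$309 billion) = +$237.93 billion.
Expenditure multiplier = 1/(1 − MPC) = 1/(1 − 0.77) = 1/0.23 ≈ 4.348.
The tax multiplier is −c × k ≈ −3.348, so ΔY = k × (−c·ΔT) = (+$237.93 billion) / 0.23 ≈ +$1,034 billion.

+$1,034 billion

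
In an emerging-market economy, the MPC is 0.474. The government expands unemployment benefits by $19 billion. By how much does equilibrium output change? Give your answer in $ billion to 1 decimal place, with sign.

+$17.1 billion

The transfer change shifts disposable income by +$19 billion, so first-round consumption changes by c·ΔTR = 0.474 × (+$19 billion) = +$9.006 billion.
Expenditure multiplier = 1/(1 − MPC) = 1/(1 − 0.474) = 1/0.526 ≈ 1.901.
The transfer multiplier is c × k ≈ 0.901, so ΔY = k × (c·ΔTR) = (+$9.006 billion) / 0.526 ≈ +$17.1 billion.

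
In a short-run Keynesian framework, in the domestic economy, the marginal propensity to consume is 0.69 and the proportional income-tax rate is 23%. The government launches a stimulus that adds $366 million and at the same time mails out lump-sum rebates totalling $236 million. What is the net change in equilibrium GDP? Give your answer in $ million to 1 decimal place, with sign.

+$1,128.3 million

Expenditure multiplier = 1/(1 − c(1−t)) = 1/(1 − 0.69×0.77) = 1/0.4687 ≈ 2.134.
ΔG contributes k·ΔG = (+$366 million) / 0.4687 ≈ +$780.9 million.
ΔT of −$236 million changes first-round spending by −c·ΔT = +$162.84 million, contributing k·(−c·ΔT) = (+$162.84 million) / 0.4687 ≈ +$347.4 million.
Net ΔY = k(ΔG − c·ΔT) = (+$528.84 million) / 0.4687 ≈ +$1,128.3 million.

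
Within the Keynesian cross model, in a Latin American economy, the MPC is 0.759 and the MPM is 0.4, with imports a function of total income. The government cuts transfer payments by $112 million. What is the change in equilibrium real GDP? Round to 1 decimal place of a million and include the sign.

−$132.6 million

The transfer change shifts disposable income by −$112 million, so first-round consumption changes by c·ΔTR = 0.759 × (−$112 million) = −$85.008 million.
Expenditure multiplier = 1/(1 − c + m) = 1/(1 − 0.759 + 0.4) = 1/0.641 ≈ 1.56.
The transfer multiplier is c × k ≈ 1.184, so ΔY = k × (c·ΔTR) = (−$85.008 million) / 0.641 ≈ −$132.6 million.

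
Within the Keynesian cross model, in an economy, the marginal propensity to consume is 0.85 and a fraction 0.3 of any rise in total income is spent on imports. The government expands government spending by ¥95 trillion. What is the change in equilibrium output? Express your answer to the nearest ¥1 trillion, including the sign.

+¥211 trillion

Government-spending multiplier = 1/(1 − c + m) = 1/(1 − 0.85 + 0.3) = 1/0.45 ≈ 2.222.
ΔY = k × ΔG = (+¥95 trillion) / 0.45 ≈ +¥211 trillion.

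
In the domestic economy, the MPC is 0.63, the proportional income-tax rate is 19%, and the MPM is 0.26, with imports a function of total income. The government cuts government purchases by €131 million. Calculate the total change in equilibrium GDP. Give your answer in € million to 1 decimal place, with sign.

Government-spending multiplier = 1/(1 − c(1−t) + m) = 1/(1 − 0.63×0.81 + 0.26) = 1/0.7497 ≈ 1.334.
ΔY = k × ΔG = (−€131 million) / 0.7497 ≈ −€174.7 million.

−€174.7 million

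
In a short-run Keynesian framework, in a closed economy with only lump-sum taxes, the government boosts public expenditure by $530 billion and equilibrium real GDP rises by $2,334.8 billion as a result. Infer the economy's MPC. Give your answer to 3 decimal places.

0.773

Implied spending multiplier k = ΔY/ΔG = 2,334.8/530 ≈ 4.4053.
Since k = 1/(1 − MPC), MPC = 1 − 1/k = 1 − ΔG/ΔY = 1 − 530/2,334.8 ≈ 0.773.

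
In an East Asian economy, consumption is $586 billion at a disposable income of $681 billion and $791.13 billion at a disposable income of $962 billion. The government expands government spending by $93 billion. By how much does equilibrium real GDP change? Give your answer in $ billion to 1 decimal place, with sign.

MPC = ΔC/ΔYd = (791.13 − 586)/(962 − 681) = 205.13/281 = 0.73.
Government-spending multiplier = 1/(1 − MPC) = 1/(1 − 0.73) = 1/0.27 ≈ 3.704.
ΔY = k × ΔG = (+$93 billion) / 0.27 ≈ +$344.4 billion.

+$344.4 billion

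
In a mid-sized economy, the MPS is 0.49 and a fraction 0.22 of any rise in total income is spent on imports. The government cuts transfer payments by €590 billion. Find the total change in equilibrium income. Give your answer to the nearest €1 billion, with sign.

−€424 billion

MPC = 1 − MPS = 1 − 0.49 = 0.51.
The transfer change shifts disposable income by −€590 billion, so first-round consumption changes by c·ΔTR = 0.51 × (−€590 billion) = −€300.9 billion.
Expenditure multiplier = 1/(1 − c + m) = 1/(1 − 0.51 + 0.22) = 1/0.71 ≈ 1.408.
The transfer multiplier is c × k ≈ 0.718, so ΔY = k × (c·ΔTR) = (−€300.9 billion) / 0.71 ≈ −€424 billion.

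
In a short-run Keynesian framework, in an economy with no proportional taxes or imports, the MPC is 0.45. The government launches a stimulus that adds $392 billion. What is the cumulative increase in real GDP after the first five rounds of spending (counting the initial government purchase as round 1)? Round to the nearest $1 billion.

Round 1 adds ΔG = $392 billion; each later round is MPC = 0.45 times the previous.
After 5 rounds: 392 + 176.4 + 79.38 + 35.721 + 16.07445 = ΔG·(1 − c^5)/(1 − c) = 392 × (1 − 0.0184528125)/0.55 ≈ $700 billion.

$700 billion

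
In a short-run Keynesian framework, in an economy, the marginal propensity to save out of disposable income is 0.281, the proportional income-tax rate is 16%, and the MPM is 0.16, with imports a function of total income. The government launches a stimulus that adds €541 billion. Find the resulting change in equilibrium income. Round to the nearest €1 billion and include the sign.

MPC = 1 − MPS = 1 − 0.281 = 0.719.
Government-spending multiplier = 1/(1 − c(1−t) + m) = 1/(1 − 0.719×0.84 + 0.16) = 1/0.55604 ≈ 1.798.
ΔY = k × ΔG = (+€541 billion) / 0.55604 ≈ +€973 billion.

+€973 billion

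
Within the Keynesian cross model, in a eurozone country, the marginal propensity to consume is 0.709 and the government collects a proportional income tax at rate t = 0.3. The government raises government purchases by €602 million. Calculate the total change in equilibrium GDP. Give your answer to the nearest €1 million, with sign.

Government-spending multiplier = 1/(1 − c(1−t)) = 1/(1 − 0.709×0.7) = 1/0.5037 ≈ 1.985.
ΔY = k × ΔG = (+€602 million) / 0.5037 ≈ +€1,195 million.

+€1,195 million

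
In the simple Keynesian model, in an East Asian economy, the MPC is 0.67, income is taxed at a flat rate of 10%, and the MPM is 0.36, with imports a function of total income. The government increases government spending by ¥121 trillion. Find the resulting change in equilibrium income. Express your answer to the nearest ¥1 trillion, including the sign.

Spending multiplier = 1/(1 − c(1−t) + m) = 1/(1 − 0.67×0.9 + 0.36) = 1/0.757 ≈ 1.321.
ΔY = k × ΔG = (+¥121 trillion) / 0.757 ≈ +¥160 trillion.

+¥160 trillion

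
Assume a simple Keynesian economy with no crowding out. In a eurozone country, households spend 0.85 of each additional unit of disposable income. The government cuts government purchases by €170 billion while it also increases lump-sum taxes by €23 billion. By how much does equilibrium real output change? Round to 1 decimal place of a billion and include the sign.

Expenditure multiplier = 1/(1 − MPC) = 1/(1 − 0.85) = 1/0.15 ≈ 6.667.
ΔG contributes k·ΔG = (−€170 billion) / 0.15 ≈ −€1,133.3 billion.
ΔT of +€23 billion changes first-round spending by −c·ΔT = −€19.55 billion, contributing k·(−c·ΔT) = (−€19.55 billion) / 0.15 ≈ −€130.3 billion.
Net ΔY = k(ΔG − c·ΔT) = (−€189.55 billion) / 0.15 ≈ −€1,263.7 billion.

−€1,263.7 billion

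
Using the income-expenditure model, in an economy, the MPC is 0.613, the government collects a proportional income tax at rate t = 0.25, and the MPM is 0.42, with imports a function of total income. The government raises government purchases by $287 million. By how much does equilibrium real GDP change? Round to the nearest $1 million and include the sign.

Spending multiplier = 1/(1 − c(1−t) + m) = 1/(1 − 0.613×0.75 + 0.42) = 1/0.96025 ≈ 1.041.
ΔY = k × ΔG = (+$287 million) / 0.96025 ≈ +$299 million.

+$299 million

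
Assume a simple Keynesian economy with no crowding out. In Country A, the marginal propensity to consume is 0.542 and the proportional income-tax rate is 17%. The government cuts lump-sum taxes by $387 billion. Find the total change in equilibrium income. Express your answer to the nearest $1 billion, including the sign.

A lump-sum tax change of −$387 billion shifts disposable income by +$387 billion; first-round consumption changes by −c × ΔT = −0.542 × (−$387 billion) = +$209.754 billion.
Expenditure multiplier = 1/(1 − c(1−t)) = 1/(1 − 0.542×0.83) = 1/0.55014 ≈ 1.818.
The tax multiplier is −c × k ≈ −0.985, so ΔY = k × (−c·ΔT) = (+$209.754 billion) / 0.55014 ≈ +$381 billion.

+$381 billion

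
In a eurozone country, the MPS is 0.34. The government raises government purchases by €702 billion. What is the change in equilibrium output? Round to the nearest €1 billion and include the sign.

+€2,065 billion

MPC = 1 − MPS = 1 − 0.34 = 0.66.
Government-spending multiplier = 1/(1 − MPC) = 1/(1 − 0.66) = 1/0.34 ≈ 2.941.
ΔY = k × ΔG = (+€702 billion) / 0.34 ≈ +€2,065 billion.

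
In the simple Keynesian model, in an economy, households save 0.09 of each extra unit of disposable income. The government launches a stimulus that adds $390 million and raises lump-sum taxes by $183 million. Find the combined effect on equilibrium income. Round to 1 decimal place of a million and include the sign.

+$2,483.0 million

MPC = 1 − MPS = 1 − 0.09 = 0.91.
Expenditure multiplier = 1/(1 − MPC) = 1/(1 − 0.91) = 1/0.09 ≈ 11.111.
ΔG contributes k·ΔG = (+$390 million) / 0.09 ≈ +$4,333.3 million.
ΔT of +$183 million changes first-round spending by −c·ΔT = −$166.53 million, contributing k·(−c·ΔT) = (−$166.53 million) / 0.09 ≈ −$1,850.3 million.
Net ΔY = k(ΔG − c·ΔT) = (+$223.47 million) / 0.09 = +$2,483 million.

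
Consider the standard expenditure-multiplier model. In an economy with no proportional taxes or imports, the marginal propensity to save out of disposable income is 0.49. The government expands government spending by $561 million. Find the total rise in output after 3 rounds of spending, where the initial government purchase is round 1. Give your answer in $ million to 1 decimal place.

MPC = 1 − MPS = 1 − 0.49 = 0.51.
Round 1 adds ΔG = $561 million; each later round is MPC = 0.51 times the previous.
After 3 rounds: 561 + 286.11 + 145.9161 = ΔG·(1 − c^3)/(1 − c) = 561 × (1 − 0.132651)/0.49 ≈ $993 million.

$993.0 million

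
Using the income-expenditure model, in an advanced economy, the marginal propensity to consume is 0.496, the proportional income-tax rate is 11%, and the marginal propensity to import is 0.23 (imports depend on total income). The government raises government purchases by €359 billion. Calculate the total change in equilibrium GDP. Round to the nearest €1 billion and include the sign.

Expenditure multiplier = 1/(1 − c(1−t) + m) = 1/(1 − 0.496×0.89 + 0.23) = 1/0.78856 ≈ 1.268.
ΔY = k × ΔG = (+€359 billion) / 0.78856 ≈ +€455 billion.

+€455 billion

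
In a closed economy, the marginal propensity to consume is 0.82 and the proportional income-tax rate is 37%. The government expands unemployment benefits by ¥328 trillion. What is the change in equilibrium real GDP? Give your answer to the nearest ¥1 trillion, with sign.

+¥556 trillion

The transfer change shifts disposable income by +¥328 trillion, so first-round consumption changes by c·ΔTR = 0.82 × (+¥328 trillion) = +¥268.96 trillion.
Expenditure multiplier = 1/(1 − c(1−t)) = 1/(1 − 0.82×0.63) = 1/0.4834 ≈ 2.069.
The transfer multiplier is c × k ≈ 1.696, so ΔY = k × (c·ΔTR) = (+¥268.96 trillion) / 0.4834 ≈ +¥556 trillion.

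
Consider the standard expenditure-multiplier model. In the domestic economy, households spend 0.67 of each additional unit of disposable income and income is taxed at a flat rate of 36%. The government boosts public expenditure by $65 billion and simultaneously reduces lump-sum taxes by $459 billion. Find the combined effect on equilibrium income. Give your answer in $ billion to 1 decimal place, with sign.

Expenditure multiplier = 1/(1 − c(1−t)) = 1/(1 − 0.67×0.64) = 1/0.5712 ≈ 1.751.
ΔG contributes k·ΔG = (+$65 billion) / 0.5712 ≈ +$113.8 billion.
ΔT of −$459 billion changes first-round spending by −c·ΔT = +$307.53 billion, contributing k·(−c·ΔT) = (+$307.53 billion) / 0.5712 ≈ +$538.4 billion.
Net ΔY = k(ΔG − c·ΔT) = (+$372.53 billion) / 0.5712 ≈ +$652.2 billion.

+$652.2 billion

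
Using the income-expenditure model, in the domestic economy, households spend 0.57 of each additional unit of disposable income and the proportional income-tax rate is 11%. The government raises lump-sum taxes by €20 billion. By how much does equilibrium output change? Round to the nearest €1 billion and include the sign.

A lump-sum tax change of +€20 billion shifts disposable income by −€20 billion; first-round consumption changes by −c × ΔT = −0.57 × (+€20 billion) = −€11.4 billion.
Expenditure multiplier = 1/(1 − c(1−t)) = 1/(1 − 0.57×0.89) = 1/0.4927 ≈ 2.03.
The tax multiplier is −c × k ≈ −1.157, so ΔY = k × (−c·ΔT) = (−€11.4 billion) / 0.4927 ≈ −€23 billion.

−€23 billion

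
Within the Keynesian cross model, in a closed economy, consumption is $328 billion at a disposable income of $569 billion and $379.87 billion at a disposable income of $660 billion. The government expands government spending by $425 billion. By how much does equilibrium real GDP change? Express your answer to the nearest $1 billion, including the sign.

+$988 billion

MPC = ΔC/ΔYd = (379.87 − 328)/(660 − 569) = 51.87/91 = 0.57.
Spending multiplier = 1/(1 − MPC) = 1/(1 − 0.57) = 1/0.43 ≈ 2.326.
ΔY = k × ΔG = (+$425 billion) / 0.43 ≈ +$988 billion.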